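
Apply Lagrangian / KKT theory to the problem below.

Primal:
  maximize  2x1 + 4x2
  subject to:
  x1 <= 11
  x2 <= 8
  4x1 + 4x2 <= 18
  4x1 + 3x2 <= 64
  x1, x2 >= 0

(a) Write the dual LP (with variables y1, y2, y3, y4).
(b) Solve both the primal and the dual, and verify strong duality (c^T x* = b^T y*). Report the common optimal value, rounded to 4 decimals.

The standard primal-dual pair for 'max c^T x s.t. A x <= b, x >= 0' is:
  Dual:  min b^T y  s.t.  A^T y >= c,  y >= 0.

So the dual LP is:
  minimize  11y1 + 8y2 + 18y3 + 64y4
  subject to:
    y1 + 4y3 + 4y4 >= 2
    y2 + 4y3 + 3y4 >= 4
    y1, y2, y3, y4 >= 0

Solving the primal: x* = (0, 4.5).
  primal value c^T x* = 18.
Solving the dual: y* = (0, 0, 1, 0).
  dual value b^T y* = 18.
Strong duality: c^T x* = b^T y*. Confirmed.

18


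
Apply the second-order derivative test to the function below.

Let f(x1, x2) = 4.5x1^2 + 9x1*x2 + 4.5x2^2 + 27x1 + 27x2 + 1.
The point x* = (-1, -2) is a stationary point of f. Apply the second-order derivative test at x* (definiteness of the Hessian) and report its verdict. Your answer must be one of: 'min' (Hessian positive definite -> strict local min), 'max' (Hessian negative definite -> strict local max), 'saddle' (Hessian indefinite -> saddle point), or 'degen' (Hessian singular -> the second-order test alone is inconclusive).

Compute the Hessian H = grad^2 f:
  H = [[9, 9], [9, 9]]
Verify stationarity: grad f(x*) = H x* + g = (0, 0).
Eigenvalues of H: 0, 18.
H has a zero eigenvalue (singular; positive semidefinite but not definite), so H is neither positive definite, negative definite, nor indefinite. The second-order test alone is inconclusive -> degen.
(Indeed, f is constant along the null direction of H through x*, so x* is not a strict local extremum.)

degen


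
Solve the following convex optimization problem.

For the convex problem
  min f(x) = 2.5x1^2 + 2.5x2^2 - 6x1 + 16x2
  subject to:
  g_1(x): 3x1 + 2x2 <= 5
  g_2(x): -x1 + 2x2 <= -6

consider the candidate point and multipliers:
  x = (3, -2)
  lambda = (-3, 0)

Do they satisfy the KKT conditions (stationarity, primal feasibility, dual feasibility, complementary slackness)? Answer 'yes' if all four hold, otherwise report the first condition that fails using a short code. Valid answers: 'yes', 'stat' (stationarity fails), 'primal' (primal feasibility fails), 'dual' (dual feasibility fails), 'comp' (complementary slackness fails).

Gradient of f: grad f(x) = Q x + c = (9, 6)
Constraint values g_i(x) = a_i^T x - b_i:
  g_1((3, -2)) = 0
  g_2((3, -2)) = -1
Stationarity residual: grad f(x) + sum_i lambda_i a_i = (0, 0)
  -> stationarity OK
Primal feasibility (all g_i <= 0): OK
Dual feasibility (all lambda_i >= 0): FAILS
Complementary slackness (lambda_i * g_i(x) = 0 for all i): OK

Verdict: the first failing condition is dual_feasibility -> dual.

dual


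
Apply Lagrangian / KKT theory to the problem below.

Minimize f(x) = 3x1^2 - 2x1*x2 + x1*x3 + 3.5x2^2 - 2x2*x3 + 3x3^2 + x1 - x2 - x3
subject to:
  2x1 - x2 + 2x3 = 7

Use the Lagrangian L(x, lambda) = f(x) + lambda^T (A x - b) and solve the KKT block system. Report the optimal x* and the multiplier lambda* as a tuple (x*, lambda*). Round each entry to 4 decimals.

Form the Lagrangian:
  L(x, lambda) = (1/2) x^T Q x + c^T x + lambda^T (A x - b)
Stationarity (grad_x L = 0): Q x + c + A^T lambda = 0.
Primal feasibility: A x = b.

This gives the KKT block system:
  [ Q   A^T ] [ x     ]   [-c ]
  [ A    0  ] [ lambda ] = [ b ]

Solving the linear system:
  x*      = (1.6298, 0.3191, 2.0298)
  lambda* = (-6.0851)
  f(x*)   = 20.9383

x* = (1.6298, 0.3191, 2.0298), lambda* = (-6.0851)


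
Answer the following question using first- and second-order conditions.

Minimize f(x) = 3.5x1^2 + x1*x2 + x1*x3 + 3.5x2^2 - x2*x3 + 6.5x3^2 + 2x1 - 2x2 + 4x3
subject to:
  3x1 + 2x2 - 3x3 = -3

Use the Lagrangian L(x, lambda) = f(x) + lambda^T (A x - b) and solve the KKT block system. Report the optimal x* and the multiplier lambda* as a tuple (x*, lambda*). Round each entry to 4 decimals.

Form the Lagrangian:
  L(x, lambda) = (1/2) x^T Q x + c^T x + lambda^T (A x - b)
Stationarity (grad_x L = 0): Q x + c + A^T lambda = 0.
Primal feasibility: A x = b.

This gives the KKT block system:
  [ Q   A^T ] [ x     ]   [-c ]
  [ A    0  ] [ lambda ] = [ b ]

Solving the linear system:
  x*      = (-0.9177, 0.0202, 0.0958)
  lambda* = (1.4359)
  f(x*)   = 1.4076

x* = (-0.9177, 0.0202, 0.0958), lambda* = (1.4359)


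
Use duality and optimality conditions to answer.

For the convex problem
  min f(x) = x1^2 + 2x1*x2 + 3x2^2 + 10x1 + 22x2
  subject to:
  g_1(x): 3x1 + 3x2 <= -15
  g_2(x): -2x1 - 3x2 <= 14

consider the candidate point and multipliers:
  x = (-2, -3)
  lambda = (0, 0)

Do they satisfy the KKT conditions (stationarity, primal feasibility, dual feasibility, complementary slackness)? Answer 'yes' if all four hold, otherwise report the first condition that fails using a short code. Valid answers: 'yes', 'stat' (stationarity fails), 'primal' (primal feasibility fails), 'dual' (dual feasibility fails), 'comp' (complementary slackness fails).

Gradient of f: grad f(x) = Q x + c = (0, 0)
Constraint values g_i(x) = a_i^T x - b_i:
  g_1((-2, -3)) = 0
  g_2((-2, -3)) = -1
Stationarity residual: grad f(x) + sum_i lambda_i a_i = (0, 0)
  -> stationarity OK
Primal feasibility (all g_i <= 0): OK
Dual feasibility (all lambda_i >= 0): OK
Complementary slackness (lambda_i * g_i(x) = 0 for all i): OK

Verdict: yes, KKT holds.

yes


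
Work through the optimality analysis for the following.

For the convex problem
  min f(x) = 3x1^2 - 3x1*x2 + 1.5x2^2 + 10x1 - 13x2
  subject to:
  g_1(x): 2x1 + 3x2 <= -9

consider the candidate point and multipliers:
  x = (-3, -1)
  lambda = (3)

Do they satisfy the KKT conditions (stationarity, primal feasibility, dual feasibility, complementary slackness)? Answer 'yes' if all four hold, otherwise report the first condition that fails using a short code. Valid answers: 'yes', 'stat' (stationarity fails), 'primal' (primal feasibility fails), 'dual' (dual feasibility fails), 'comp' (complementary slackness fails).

Gradient of f: grad f(x) = Q x + c = (-5, -7)
Constraint values g_i(x) = a_i^T x - b_i:
  g_1((-3, -1)) = 0
Stationarity residual: grad f(x) + sum_i lambda_i a_i = (1, 2)
  -> stationarity FAILS
Primal feasibility (all g_i <= 0): OK
Dual feasibility (all lambda_i >= 0): OK
Complementary slackness (lambda_i * g_i(x) = 0 for all i): OK

Verdict: the first failing condition is stationarity -> stat.

stat


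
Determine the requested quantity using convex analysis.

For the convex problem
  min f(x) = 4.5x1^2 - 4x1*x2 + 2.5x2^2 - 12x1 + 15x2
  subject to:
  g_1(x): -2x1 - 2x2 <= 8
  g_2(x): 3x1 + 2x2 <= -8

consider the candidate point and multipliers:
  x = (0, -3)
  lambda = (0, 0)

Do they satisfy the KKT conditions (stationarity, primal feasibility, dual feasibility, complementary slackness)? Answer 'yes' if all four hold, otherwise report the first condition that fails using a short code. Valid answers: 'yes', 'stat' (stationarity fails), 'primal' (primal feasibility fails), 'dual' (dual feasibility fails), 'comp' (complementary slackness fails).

Gradient of f: grad f(x) = Q x + c = (0, 0)
Constraint values g_i(x) = a_i^T x - b_i:
  g_1((0, -3)) = -2
  g_2((0, -3)) = 2
Stationarity residual: grad f(x) + sum_i lambda_i a_i = (0, 0)
  -> stationarity OK
Primal feasibility (all g_i <= 0): FAILS
Dual feasibility (all lambda_i >= 0): OK
Complementary slackness (lambda_i * g_i(x) = 0 for all i): OK

Verdict: the first failing condition is primal_feasibility -> primal.

primal


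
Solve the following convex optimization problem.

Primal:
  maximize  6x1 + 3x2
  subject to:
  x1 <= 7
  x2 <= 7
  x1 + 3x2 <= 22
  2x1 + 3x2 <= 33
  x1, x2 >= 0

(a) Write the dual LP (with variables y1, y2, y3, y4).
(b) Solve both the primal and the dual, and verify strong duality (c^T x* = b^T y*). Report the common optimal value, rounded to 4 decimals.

The standard primal-dual pair for 'max c^T x s.t. A x <= b, x >= 0' is:
  Dual:  min b^T y  s.t.  A^T y >= c,  y >= 0.

So the dual LP is:
  minimize  7y1 + 7y2 + 22y3 + 33y4
  subject to:
    y1 + y3 + 2y4 >= 6
    y2 + 3y3 + 3y4 >= 3
    y1, y2, y3, y4 >= 0

Solving the primal: x* = (7, 5).
  primal value c^T x* = 57.
Solving the dual: y* = (5, 0, 1, 0).
  dual value b^T y* = 57.
Strong duality: c^T x* = b^T y*. Confirmed.

57


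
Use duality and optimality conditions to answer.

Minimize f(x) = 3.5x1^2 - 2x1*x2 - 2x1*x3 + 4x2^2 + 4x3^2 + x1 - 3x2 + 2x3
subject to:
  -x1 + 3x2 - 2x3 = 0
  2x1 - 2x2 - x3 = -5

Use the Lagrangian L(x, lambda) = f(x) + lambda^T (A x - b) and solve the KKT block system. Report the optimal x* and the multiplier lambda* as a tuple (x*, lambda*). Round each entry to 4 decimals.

Form the Lagrangian:
  L(x, lambda) = (1/2) x^T Q x + c^T x + lambda^T (A x - b)
Stationarity (grad_x L = 0): Q x + c + A^T lambda = 0.
Primal feasibility: A x = b.

This gives the KKT block system:
  [ Q   A^T ] [ x     ]   [-c ]
  [ A    0  ] [ lambda ] = [ b ]

Solving the linear system:
  x*      = (-1.2649, 0.5251, 1.42)
  lambda* = (4.0072, 7.8759)
  f(x*)   = 19.6897

x* = (-1.2649, 0.5251, 1.42), lambda* = (4.0072, 7.8759)


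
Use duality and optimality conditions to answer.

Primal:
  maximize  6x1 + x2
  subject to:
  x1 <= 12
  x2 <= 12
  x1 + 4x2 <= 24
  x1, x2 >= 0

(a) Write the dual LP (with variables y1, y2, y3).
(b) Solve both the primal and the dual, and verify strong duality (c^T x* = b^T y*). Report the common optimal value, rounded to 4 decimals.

The standard primal-dual pair for 'max c^T x s.t. A x <= b, x >= 0' is:
  Dual:  min b^T y  s.t.  A^T y >= c,  y >= 0.

So the dual LP is:
  minimize  12y1 + 12y2 + 24y3
  subject to:
    y1 + y3 >= 6
    y2 + 4y3 >= 1
    y1, y2, y3 >= 0

Solving the primal: x* = (12, 3).
  primal value c^T x* = 75.
Solving the dual: y* = (5.75, 0, 0.25).
  dual value b^T y* = 75.
Strong duality: c^T x* = b^T y*. Confirmed.

75


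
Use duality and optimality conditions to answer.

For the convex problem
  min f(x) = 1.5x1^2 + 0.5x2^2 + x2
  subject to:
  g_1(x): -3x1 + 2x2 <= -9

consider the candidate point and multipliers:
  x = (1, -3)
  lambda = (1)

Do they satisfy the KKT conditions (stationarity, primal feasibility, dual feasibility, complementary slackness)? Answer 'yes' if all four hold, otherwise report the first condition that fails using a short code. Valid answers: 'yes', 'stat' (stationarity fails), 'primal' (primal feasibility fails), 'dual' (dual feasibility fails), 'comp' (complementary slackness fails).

Gradient of f: grad f(x) = Q x + c = (3, -2)
Constraint values g_i(x) = a_i^T x - b_i:
  g_1((1, -3)) = 0
Stationarity residual: grad f(x) + sum_i lambda_i a_i = (0, 0)
  -> stationarity OK
Primal feasibility (all g_i <= 0): OK
Dual feasibility (all lambda_i >= 0): OK
Complementary slackness (lambda_i * g_i(x) = 0 for all i): OK

Verdict: yes, KKT holds.

yes


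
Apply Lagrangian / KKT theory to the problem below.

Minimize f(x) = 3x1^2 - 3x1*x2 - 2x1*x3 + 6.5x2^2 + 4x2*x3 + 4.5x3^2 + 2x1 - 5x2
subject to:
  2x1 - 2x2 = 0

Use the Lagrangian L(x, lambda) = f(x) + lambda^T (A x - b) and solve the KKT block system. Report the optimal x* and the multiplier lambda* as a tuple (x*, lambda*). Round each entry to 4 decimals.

Form the Lagrangian:
  L(x, lambda) = (1/2) x^T Q x + c^T x + lambda^T (A x - b)
Stationarity (grad_x L = 0): Q x + c + A^T lambda = 0.
Primal feasibility: A x = b.

This gives the KKT block system:
  [ Q   A^T ] [ x     ]   [-c ]
  [ A    0  ] [ lambda ] = [ b ]

Solving the linear system:
  x*      = (0.2389, 0.2389, -0.0531)
  lambda* = (-1.4115)
  f(x*)   = -0.3584

x* = (0.2389, 0.2389, -0.0531), lambda* = (-1.4115)


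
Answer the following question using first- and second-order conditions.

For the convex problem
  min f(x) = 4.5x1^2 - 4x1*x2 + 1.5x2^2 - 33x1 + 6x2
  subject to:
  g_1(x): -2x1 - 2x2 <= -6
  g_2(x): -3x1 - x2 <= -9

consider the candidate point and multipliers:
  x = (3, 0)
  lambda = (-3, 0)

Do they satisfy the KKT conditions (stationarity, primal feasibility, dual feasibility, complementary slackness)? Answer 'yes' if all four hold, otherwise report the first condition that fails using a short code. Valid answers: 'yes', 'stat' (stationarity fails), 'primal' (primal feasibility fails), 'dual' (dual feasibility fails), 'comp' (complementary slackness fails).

Gradient of f: grad f(x) = Q x + c = (-6, -6)
Constraint values g_i(x) = a_i^T x - b_i:
  g_1((3, 0)) = 0
  g_2((3, 0)) = 0
Stationarity residual: grad f(x) + sum_i lambda_i a_i = (0, 0)
  -> stationarity OK
Primal feasibility (all g_i <= 0): OK
Dual feasibility (all lambda_i >= 0): FAILS
Complementary slackness (lambda_i * g_i(x) = 0 for all i): OK

Verdict: the first failing condition is dual_feasibility -> dual.

dual


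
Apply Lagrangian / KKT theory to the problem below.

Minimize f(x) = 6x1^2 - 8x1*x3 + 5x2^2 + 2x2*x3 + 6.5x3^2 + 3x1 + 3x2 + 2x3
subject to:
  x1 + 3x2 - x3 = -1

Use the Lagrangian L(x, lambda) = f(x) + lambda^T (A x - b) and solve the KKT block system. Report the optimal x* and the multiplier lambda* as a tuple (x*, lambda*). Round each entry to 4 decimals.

Form the Lagrangian:
  L(x, lambda) = (1/2) x^T Q x + c^T x + lambda^T (A x - b)
Stationarity (grad_x L = 0): Q x + c + A^T lambda = 0.
Primal feasibility: A x = b.

This gives the KKT block system:
  [ Q   A^T ] [ x     ]   [-c ]
  [ A    0  ] [ lambda ] = [ b ]

Solving the linear system:
  x*      = (-0.5613, -0.2911, -0.4345)
  lambda* = (0.2599)
  f(x*)   = -1.5832

x* = (-0.5613, -0.2911, -0.4345), lambda* = (0.2599)


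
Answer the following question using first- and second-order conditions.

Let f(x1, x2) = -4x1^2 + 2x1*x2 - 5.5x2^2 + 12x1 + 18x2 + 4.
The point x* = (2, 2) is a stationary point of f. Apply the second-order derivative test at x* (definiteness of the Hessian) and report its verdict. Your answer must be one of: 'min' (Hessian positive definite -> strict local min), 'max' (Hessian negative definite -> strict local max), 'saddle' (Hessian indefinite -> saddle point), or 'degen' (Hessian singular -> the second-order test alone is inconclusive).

Compute the Hessian H = grad^2 f:
  H = [[-8, 2], [2, -11]]
Verify stationarity: grad f(x*) = H x* + g = (0, 0).
Eigenvalues of H: -12, -7.
Both eigenvalues < 0, so H is negative definite -> x* is a strict local max.

max


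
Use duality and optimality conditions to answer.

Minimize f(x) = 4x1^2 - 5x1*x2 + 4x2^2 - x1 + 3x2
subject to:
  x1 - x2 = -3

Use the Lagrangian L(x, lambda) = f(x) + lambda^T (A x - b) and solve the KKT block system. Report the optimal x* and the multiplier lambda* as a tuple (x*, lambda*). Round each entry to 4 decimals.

Form the Lagrangian:
  L(x, lambda) = (1/2) x^T Q x + c^T x + lambda^T (A x - b)
Stationarity (grad_x L = 0): Q x + c + A^T lambda = 0.
Primal feasibility: A x = b.

This gives the KKT block system:
  [ Q   A^T ] [ x     ]   [-c ]
  [ A    0  ] [ lambda ] = [ b ]

Solving the linear system:
  x*      = (-1.8333, 1.1667)
  lambda* = (21.5)
  f(x*)   = 34.9167

x* = (-1.8333, 1.1667), lambda* = (21.5)


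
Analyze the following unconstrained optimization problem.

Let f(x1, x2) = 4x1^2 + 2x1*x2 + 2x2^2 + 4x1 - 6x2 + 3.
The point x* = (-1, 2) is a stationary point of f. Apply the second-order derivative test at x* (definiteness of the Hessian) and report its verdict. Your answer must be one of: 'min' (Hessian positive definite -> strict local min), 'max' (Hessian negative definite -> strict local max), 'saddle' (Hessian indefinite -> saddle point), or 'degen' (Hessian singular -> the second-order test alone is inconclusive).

Compute the Hessian H = grad^2 f:
  H = [[8, 2], [2, 4]]
Verify stationarity: grad f(x*) = H x* + g = (0, 0).
Eigenvalues of H: 3.1716, 8.8284.
Both eigenvalues > 0, so H is positive definite -> x* is a strict local min.

min


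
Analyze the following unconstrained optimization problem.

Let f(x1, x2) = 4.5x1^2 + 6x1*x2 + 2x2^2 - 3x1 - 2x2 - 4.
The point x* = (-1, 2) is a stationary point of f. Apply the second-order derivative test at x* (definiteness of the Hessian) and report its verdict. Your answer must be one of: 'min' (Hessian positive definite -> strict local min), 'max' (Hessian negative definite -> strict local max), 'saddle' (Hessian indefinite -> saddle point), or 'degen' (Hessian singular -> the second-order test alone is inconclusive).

Compute the Hessian H = grad^2 f:
  H = [[9, 6], [6, 4]]
Verify stationarity: grad f(x*) = H x* + g = (0, 0).
Eigenvalues of H: 0, 13.
H has a zero eigenvalue (singular; positive semidefinite but not definite), so H is neither positive definite, negative definite, nor indefinite. The second-order test alone is inconclusive -> degen.
(Indeed, f is constant along the null direction of H through x*, so x* is not a strict local extremum.)

degen


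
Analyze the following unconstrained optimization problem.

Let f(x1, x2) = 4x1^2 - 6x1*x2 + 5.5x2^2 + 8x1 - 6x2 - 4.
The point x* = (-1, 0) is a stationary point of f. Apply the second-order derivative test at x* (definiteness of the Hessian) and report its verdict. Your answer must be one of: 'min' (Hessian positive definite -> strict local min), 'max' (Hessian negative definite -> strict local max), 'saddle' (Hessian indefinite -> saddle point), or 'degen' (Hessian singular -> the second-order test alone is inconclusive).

Compute the Hessian H = grad^2 f:
  H = [[8, -6], [-6, 11]]
Verify stationarity: grad f(x*) = H x* + g = (0, 0).
Eigenvalues of H: 3.3153, 15.6847.
Both eigenvalues > 0, so H is positive definite -> x* is a strict local min.

min


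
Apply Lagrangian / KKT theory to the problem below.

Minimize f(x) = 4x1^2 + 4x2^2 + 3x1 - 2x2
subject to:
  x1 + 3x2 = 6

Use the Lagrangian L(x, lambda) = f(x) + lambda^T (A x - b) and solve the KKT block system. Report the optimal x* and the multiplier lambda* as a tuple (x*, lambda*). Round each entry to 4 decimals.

Form the Lagrangian:
  L(x, lambda) = (1/2) x^T Q x + c^T x + lambda^T (A x - b)
Stationarity (grad_x L = 0): Q x + c + A^T lambda = 0.
Primal feasibility: A x = b.

This gives the KKT block system:
  [ Q   A^T ] [ x     ]   [-c ]
  [ A    0  ] [ lambda ] = [ b ]

Solving the linear system:
  x*      = (0.1875, 1.9375)
  lambda* = (-4.5)
  f(x*)   = 11.8438

x* = (0.1875, 1.9375), lambda* = (-4.5)


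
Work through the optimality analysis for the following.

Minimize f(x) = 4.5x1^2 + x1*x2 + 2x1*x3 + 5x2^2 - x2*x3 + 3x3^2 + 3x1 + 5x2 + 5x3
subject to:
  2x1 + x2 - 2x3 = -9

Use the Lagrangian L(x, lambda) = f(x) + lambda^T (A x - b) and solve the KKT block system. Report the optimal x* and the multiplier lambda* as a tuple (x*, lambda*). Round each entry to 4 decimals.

Form the Lagrangian:
  L(x, lambda) = (1/2) x^T Q x + c^T x + lambda^T (A x - b)
Stationarity (grad_x L = 0): Q x + c + A^T lambda = 0.
Primal feasibility: A x = b.

This gives the KKT block system:
  [ Q   A^T ] [ x     ]   [-c ]
  [ A    0  ] [ lambda ] = [ b ]

Solving the linear system:
  x*      = (-2.158, -0.7493, 1.9673)
  lambda* = (6.6185)
  f(x*)   = 29.5913

x* = (-2.158, -0.7493, 1.9673), lambda* = (6.6185)


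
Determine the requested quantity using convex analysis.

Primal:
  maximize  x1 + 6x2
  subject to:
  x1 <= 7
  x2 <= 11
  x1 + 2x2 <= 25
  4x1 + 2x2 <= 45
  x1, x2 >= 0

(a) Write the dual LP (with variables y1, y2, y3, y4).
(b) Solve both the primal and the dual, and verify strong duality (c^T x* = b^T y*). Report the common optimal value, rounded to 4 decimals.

The standard primal-dual pair for 'max c^T x s.t. A x <= b, x >= 0' is:
  Dual:  min b^T y  s.t.  A^T y >= c,  y >= 0.

So the dual LP is:
  minimize  7y1 + 11y2 + 25y3 + 45y4
  subject to:
    y1 + y3 + 4y4 >= 1
    y2 + 2y3 + 2y4 >= 6
    y1, y2, y3, y4 >= 0

Solving the primal: x* = (3, 11).
  primal value c^T x* = 69.
Solving the dual: y* = (0, 4, 1, 0).
  dual value b^T y* = 69.
Strong duality: c^T x* = b^T y*. Confirmed.

69


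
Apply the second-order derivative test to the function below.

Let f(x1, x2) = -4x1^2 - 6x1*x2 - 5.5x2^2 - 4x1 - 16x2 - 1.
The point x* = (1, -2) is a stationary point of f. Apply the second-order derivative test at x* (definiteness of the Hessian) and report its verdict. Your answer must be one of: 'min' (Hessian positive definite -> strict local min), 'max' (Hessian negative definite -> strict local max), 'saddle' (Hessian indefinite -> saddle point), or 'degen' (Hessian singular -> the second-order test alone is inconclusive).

Compute the Hessian H = grad^2 f:
  H = [[-8, -6], [-6, -11]]
Verify stationarity: grad f(x*) = H x* + g = (0, 0).
Eigenvalues of H: -15.6847, -3.3153.
Both eigenvalues < 0, so H is negative definite -> x* is a strict local max.

max


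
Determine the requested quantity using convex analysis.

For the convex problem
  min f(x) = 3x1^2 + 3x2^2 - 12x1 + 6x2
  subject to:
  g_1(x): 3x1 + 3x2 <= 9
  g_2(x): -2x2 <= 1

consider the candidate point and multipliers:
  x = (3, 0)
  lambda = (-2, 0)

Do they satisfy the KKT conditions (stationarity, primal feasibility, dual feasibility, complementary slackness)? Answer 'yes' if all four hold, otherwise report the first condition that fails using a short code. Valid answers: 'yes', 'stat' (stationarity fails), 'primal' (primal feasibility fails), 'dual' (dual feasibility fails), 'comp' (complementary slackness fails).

Gradient of f: grad f(x) = Q x + c = (6, 6)
Constraint values g_i(x) = a_i^T x - b_i:
  g_1((3, 0)) = 0
  g_2((3, 0)) = -1
Stationarity residual: grad f(x) + sum_i lambda_i a_i = (0, 0)
  -> stationarity OK
Primal feasibility (all g_i <= 0): OK
Dual feasibility (all lambda_i >= 0): FAILS
Complementary slackness (lambda_i * g_i(x) = 0 for all i): OK

Verdict: the first failing condition is dual_feasibility -> dual.

dual


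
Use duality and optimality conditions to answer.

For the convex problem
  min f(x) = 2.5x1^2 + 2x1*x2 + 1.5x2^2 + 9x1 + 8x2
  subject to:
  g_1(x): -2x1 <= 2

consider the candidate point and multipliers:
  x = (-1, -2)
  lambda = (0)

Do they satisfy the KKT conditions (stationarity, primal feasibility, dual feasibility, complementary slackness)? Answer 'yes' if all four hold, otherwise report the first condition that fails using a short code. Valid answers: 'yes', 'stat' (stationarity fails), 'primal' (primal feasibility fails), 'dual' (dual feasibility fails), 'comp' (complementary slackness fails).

Gradient of f: grad f(x) = Q x + c = (0, 0)
Constraint values g_i(x) = a_i^T x - b_i:
  g_1((-1, -2)) = 0
Stationarity residual: grad f(x) + sum_i lambda_i a_i = (0, 0)
  -> stationarity OK
Primal feasibility (all g_i <= 0): OK
Dual feasibility (all lambda_i >= 0): OK
Complementary slackness (lambda_i * g_i(x) = 0 for all i): OK

Verdict: yes, KKT holds.

yes


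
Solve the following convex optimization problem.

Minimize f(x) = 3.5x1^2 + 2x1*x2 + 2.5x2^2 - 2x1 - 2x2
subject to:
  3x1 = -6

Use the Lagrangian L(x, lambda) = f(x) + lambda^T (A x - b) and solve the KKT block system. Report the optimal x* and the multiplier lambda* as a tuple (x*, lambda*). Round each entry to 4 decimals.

Form the Lagrangian:
  L(x, lambda) = (1/2) x^T Q x + c^T x + lambda^T (A x - b)
Stationarity (grad_x L = 0): Q x + c + A^T lambda = 0.
Primal feasibility: A x = b.

This gives the KKT block system:
  [ Q   A^T ] [ x     ]   [-c ]
  [ A    0  ] [ lambda ] = [ b ]

Solving the linear system:
  x*      = (-2, 1.2)
  lambda* = (4.5333)
  f(x*)   = 14.4

x* = (-2, 1.2), lambda* = (4.5333)


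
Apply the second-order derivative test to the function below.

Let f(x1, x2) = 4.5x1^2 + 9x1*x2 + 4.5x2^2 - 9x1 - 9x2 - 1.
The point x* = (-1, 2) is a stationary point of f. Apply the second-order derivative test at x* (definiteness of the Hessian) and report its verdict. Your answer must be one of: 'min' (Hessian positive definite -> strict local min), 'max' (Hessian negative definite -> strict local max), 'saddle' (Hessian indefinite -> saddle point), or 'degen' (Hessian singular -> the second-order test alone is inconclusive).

Compute the Hessian H = grad^2 f:
  H = [[9, 9], [9, 9]]
Verify stationarity: grad f(x*) = H x* + g = (0, 0).
Eigenvalues of H: 0, 18.
H has a zero eigenvalue (singular; positive semidefinite but not definite), so H is neither positive definite, negative definite, nor indefinite. The second-order test alone is inconclusive -> degen.
(Indeed, f is constant along the null direction of H through x*, so x* is not a strict local extremum.)

degen


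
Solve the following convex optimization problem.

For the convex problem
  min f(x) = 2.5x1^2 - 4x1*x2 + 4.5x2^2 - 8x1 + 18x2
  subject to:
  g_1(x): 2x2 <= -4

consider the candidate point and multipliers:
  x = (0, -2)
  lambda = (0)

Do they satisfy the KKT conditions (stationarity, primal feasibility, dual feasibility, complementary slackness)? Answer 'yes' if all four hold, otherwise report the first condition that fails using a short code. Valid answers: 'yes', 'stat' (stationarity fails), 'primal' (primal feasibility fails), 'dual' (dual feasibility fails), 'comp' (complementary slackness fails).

Gradient of f: grad f(x) = Q x + c = (0, 0)
Constraint values g_i(x) = a_i^T x - b_i:
  g_1((0, -2)) = 0
Stationarity residual: grad f(x) + sum_i lambda_i a_i = (0, 0)
  -> stationarity OK
Primal feasibility (all g_i <= 0): OK
Dual feasibility (all lambda_i >= 0): OK
Complementary slackness (lambda_i * g_i(x) = 0 for all i): OK

Verdict: yes, KKT holds.

yes


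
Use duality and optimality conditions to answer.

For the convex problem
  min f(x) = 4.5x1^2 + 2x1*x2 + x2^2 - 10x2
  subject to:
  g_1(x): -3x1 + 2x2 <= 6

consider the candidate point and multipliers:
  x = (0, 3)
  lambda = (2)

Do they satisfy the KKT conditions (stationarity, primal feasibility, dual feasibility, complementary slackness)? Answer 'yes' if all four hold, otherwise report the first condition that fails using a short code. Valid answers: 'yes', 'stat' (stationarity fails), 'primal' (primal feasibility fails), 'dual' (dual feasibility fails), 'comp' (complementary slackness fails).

Gradient of f: grad f(x) = Q x + c = (6, -4)
Constraint values g_i(x) = a_i^T x - b_i:
  g_1((0, 3)) = 0
Stationarity residual: grad f(x) + sum_i lambda_i a_i = (0, 0)
  -> stationarity OK
Primal feasibility (all g_i <= 0): OK
Dual feasibility (all lambda_i >= 0): OK
Complementary slackness (lambda_i * g_i(x) = 0 for all i): OK

Verdict: yes, KKT holds.

yes


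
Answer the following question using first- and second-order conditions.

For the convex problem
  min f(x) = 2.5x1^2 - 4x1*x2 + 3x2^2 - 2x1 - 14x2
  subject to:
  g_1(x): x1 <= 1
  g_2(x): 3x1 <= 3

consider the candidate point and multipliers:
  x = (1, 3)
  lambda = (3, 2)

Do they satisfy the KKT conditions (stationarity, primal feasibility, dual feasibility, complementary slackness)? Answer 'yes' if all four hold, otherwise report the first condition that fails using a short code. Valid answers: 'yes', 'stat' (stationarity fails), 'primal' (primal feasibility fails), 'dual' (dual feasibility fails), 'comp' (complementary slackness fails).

Gradient of f: grad f(x) = Q x + c = (-9, 0)
Constraint values g_i(x) = a_i^T x - b_i:
  g_1((1, 3)) = 0
  g_2((1, 3)) = 0
Stationarity residual: grad f(x) + sum_i lambda_i a_i = (0, 0)
  -> stationarity OK
Primal feasibility (all g_i <= 0): OK
Dual feasibility (all lambda_i >= 0): OK
Complementary slackness (lambda_i * g_i(x) = 0 for all i): OK

Verdict: yes, KKT holds.

yes


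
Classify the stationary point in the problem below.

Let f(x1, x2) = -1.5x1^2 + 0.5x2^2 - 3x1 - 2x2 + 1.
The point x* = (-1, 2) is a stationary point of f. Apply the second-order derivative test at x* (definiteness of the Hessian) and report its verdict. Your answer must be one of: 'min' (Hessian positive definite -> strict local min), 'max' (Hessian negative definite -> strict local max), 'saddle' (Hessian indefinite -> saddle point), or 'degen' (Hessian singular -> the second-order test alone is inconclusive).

Compute the Hessian H = grad^2 f:
  H = [[-3, 0], [0, 1]]
Verify stationarity: grad f(x*) = H x* + g = (0, 0).
Eigenvalues of H: -3, 1.
Eigenvalues have mixed signs, so H is indefinite -> x* is a saddle point.

saddle


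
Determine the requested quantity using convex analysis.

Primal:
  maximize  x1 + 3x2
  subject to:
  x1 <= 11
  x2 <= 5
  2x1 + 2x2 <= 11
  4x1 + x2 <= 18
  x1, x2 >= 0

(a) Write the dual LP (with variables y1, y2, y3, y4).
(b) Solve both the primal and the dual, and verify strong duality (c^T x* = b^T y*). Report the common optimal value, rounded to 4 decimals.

The standard primal-dual pair for 'max c^T x s.t. A x <= b, x >= 0' is:
  Dual:  min b^T y  s.t.  A^T y >= c,  y >= 0.

So the dual LP is:
  minimize  11y1 + 5y2 + 11y3 + 18y4
  subject to:
    y1 + 2y3 + 4y4 >= 1
    y2 + 2y3 + y4 >= 3
    y1, y2, y3, y4 >= 0

Solving the primal: x* = (0.5, 5).
  primal value c^T x* = 15.5.
Solving the dual: y* = (0, 2, 0.5, 0).
  dual value b^T y* = 15.5.
Strong duality: c^T x* = b^T y*. Confirmed.

15.5


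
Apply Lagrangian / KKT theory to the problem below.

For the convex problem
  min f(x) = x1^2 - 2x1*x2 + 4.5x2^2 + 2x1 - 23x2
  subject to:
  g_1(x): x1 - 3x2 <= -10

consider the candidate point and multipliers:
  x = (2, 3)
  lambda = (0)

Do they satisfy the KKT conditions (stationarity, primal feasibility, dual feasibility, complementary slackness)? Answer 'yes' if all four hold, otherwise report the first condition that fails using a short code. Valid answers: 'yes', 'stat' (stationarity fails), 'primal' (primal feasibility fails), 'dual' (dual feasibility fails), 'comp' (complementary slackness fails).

Gradient of f: grad f(x) = Q x + c = (0, 0)
Constraint values g_i(x) = a_i^T x - b_i:
  g_1((2, 3)) = 3
Stationarity residual: grad f(x) + sum_i lambda_i a_i = (0, 0)
  -> stationarity OK
Primal feasibility (all g_i <= 0): FAILS
Dual feasibility (all lambda_i >= 0): OK
Complementary slackness (lambda_i * g_i(x) = 0 for all i): OK

Verdict: the first failing condition is primal_feasibility -> primal.

primal


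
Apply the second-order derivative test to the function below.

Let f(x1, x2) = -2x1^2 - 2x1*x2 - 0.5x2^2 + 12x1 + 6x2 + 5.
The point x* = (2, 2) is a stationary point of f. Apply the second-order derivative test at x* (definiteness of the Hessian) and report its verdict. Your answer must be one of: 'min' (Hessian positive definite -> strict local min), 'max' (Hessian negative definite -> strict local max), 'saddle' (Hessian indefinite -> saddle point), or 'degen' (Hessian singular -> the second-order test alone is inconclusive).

Compute the Hessian H = grad^2 f:
  H = [[-4, -2], [-2, -1]]
Verify stationarity: grad f(x*) = H x* + g = (0, 0).
Eigenvalues of H: -5, 0.
H has a zero eigenvalue (singular; negative semidefinite but not definite), so H is neither positive definite, negative definite, nor indefinite. The second-order test alone is inconclusive -> degen.
(Indeed, f is constant along the null direction of H through x*, so x* is not a strict local extremum.)

degen


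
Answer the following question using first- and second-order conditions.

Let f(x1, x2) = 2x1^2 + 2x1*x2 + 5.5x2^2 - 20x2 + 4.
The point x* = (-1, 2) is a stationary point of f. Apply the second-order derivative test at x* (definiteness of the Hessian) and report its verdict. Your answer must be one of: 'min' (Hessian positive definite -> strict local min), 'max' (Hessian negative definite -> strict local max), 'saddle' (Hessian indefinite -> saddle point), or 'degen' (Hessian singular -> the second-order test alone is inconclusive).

Compute the Hessian H = grad^2 f:
  H = [[4, 2], [2, 11]]
Verify stationarity: grad f(x*) = H x* + g = (0, 0).
Eigenvalues of H: 3.4689, 11.5311.
Both eigenvalues > 0, so H is positive definite -> x* is a strict local min.

min


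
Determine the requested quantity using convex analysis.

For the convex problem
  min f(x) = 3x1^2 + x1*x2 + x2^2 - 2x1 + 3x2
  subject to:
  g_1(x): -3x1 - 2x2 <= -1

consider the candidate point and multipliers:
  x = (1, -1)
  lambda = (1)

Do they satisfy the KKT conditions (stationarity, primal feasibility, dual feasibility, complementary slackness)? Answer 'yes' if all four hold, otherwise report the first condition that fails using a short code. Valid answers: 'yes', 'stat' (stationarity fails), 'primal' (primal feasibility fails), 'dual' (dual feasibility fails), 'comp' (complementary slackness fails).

Gradient of f: grad f(x) = Q x + c = (3, 2)
Constraint values g_i(x) = a_i^T x - b_i:
  g_1((1, -1)) = 0
Stationarity residual: grad f(x) + sum_i lambda_i a_i = (0, 0)
  -> stationarity OK
Primal feasibility (all g_i <= 0): OK
Dual feasibility (all lambda_i >= 0): OK
Complementary slackness (lambda_i * g_i(x) = 0 for all i): OK

Verdict: yes, KKT holds.

yes


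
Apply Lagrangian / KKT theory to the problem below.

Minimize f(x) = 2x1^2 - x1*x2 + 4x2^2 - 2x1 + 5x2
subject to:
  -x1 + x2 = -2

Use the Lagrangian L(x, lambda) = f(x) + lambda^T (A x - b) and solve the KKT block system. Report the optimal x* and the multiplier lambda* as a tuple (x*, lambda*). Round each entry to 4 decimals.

Form the Lagrangian:
  L(x, lambda) = (1/2) x^T Q x + c^T x + lambda^T (A x - b)
Stationarity (grad_x L = 0): Q x + c + A^T lambda = 0.
Primal feasibility: A x = b.

This gives the KKT block system:
  [ Q   A^T ] [ x     ]   [-c ]
  [ A    0  ] [ lambda ] = [ b ]

Solving the linear system:
  x*      = (1.1, -0.9)
  lambda* = (3.3)
  f(x*)   = -0.05

x* = (1.1, -0.9), lambda* = (3.3)


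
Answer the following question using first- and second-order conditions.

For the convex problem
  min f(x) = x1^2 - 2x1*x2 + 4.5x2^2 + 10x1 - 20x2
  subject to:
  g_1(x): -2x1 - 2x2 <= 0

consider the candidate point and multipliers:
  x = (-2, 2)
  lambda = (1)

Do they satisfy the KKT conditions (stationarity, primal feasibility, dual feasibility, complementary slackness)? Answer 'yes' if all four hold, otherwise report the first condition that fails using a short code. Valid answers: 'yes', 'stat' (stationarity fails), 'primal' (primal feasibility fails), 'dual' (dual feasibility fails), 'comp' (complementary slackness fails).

Gradient of f: grad f(x) = Q x + c = (2, 2)
Constraint values g_i(x) = a_i^T x - b_i:
  g_1((-2, 2)) = 0
Stationarity residual: grad f(x) + sum_i lambda_i a_i = (0, 0)
  -> stationarity OK
Primal feasibility (all g_i <= 0): OK
Dual feasibility (all lambda_i >= 0): OK
Complementary slackness (lambda_i * g_i(x) = 0 for all i): OK

Verdict: yes, KKT holds.

yes


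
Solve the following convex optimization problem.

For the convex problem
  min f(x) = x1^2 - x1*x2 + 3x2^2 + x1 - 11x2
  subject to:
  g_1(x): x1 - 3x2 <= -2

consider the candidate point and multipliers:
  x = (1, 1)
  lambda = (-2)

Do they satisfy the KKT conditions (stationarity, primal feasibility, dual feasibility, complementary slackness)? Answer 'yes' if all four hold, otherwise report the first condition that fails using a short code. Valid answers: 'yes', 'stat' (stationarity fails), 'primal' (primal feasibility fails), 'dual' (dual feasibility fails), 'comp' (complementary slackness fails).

Gradient of f: grad f(x) = Q x + c = (2, -6)
Constraint values g_i(x) = a_i^T x - b_i:
  g_1((1, 1)) = 0
Stationarity residual: grad f(x) + sum_i lambda_i a_i = (0, 0)
  -> stationarity OK
Primal feasibility (all g_i <= 0): OK
Dual feasibility (all lambda_i >= 0): FAILS
Complementary slackness (lambda_i * g_i(x) = 0 for all i): OK

Verdict: the first failing condition is dual_feasibility -> dual.

dual


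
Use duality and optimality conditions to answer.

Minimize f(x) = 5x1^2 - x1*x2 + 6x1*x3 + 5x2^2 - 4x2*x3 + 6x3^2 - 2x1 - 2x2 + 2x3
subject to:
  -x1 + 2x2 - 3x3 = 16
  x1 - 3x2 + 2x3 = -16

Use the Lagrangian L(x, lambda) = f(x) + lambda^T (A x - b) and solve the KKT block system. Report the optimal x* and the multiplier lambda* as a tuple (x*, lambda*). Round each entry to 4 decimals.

Form the Lagrangian:
  L(x, lambda) = (1/2) x^T Q x + c^T x + lambda^T (A x - b)
Stationarity (grad_x L = 0): Q x + c + A^T lambda = 0.
Primal feasibility: A x = b.

This gives the KKT block system:
  [ Q   A^T ] [ x     ]   [-c ]
  [ A    0  ] [ lambda ] = [ b ]

Solving the linear system:
  x*      = (0.7143, 3.3429, -3.3429)
  lambda* = (-10.6857, 7.5714)
  f(x*)   = 138.6571

x* = (0.7143, 3.3429, -3.3429), lambda* = (-10.6857, 7.5714)


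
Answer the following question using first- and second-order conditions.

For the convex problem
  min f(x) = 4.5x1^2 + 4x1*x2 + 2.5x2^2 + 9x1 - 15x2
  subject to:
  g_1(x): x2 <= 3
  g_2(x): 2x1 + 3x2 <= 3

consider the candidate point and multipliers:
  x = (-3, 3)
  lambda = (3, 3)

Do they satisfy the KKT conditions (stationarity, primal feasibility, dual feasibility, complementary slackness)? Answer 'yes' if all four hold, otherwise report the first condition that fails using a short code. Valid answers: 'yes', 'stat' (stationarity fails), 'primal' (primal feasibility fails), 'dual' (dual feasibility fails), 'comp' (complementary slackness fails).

Gradient of f: grad f(x) = Q x + c = (-6, -12)
Constraint values g_i(x) = a_i^T x - b_i:
  g_1((-3, 3)) = 0
  g_2((-3, 3)) = 0
Stationarity residual: grad f(x) + sum_i lambda_i a_i = (0, 0)
  -> stationarity OK
Primal feasibility (all g_i <= 0): OK
Dual feasibility (all lambda_i >= 0): OK
Complementary slackness (lambda_i * g_i(x) = 0 for all i): OK

Verdict: yes, KKT holds.

yes


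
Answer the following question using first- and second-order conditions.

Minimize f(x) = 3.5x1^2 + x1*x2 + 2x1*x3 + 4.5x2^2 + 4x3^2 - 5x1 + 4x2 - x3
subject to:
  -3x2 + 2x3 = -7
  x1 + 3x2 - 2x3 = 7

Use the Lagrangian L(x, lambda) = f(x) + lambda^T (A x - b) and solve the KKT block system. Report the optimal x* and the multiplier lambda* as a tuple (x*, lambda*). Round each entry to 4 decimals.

Form the Lagrangian:
  L(x, lambda) = (1/2) x^T Q x + c^T x + lambda^T (A x - b)
Stationarity (grad_x L = 0): Q x + c + A^T lambda = 0.
Primal feasibility: A x = b.

This gives the KKT block system:
  [ Q   A^T ] [ x     ]   [-c ]
  [ A    0  ] [ lambda ] = [ b ]

Solving the linear system:
  x*      = (0, 1.463, -1.3056)
  lambda* = (11.8704, 6.1481)
  f(x*)   = 23.6065

x* = (0, 1.463, -1.3056), lambda* = (11.8704, 6.1481)


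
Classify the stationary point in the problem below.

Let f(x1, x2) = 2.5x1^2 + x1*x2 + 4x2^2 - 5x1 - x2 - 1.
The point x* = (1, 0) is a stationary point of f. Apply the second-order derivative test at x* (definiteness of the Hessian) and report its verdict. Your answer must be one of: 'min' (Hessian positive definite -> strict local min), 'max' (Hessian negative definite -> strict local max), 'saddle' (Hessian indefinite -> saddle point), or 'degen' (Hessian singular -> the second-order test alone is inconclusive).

Compute the Hessian H = grad^2 f:
  H = [[5, 1], [1, 8]]
Verify stationarity: grad f(x*) = H x* + g = (0, 0).
Eigenvalues of H: 4.6972, 8.3028.
Both eigenvalues > 0, so H is positive definite -> x* is a strict local min.

min


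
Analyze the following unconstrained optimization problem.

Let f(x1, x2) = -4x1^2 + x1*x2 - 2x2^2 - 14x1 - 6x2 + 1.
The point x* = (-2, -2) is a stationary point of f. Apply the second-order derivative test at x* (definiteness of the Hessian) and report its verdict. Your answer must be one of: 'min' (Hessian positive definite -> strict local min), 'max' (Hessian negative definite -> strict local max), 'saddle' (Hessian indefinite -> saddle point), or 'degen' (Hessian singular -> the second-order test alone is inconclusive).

Compute the Hessian H = grad^2 f:
  H = [[-8, 1], [1, -4]]
Verify stationarity: grad f(x*) = H x* + g = (0, 0).
Eigenvalues of H: -8.2361, -3.7639.
Both eigenvalues < 0, so H is negative definite -> x* is a strict local max.

max


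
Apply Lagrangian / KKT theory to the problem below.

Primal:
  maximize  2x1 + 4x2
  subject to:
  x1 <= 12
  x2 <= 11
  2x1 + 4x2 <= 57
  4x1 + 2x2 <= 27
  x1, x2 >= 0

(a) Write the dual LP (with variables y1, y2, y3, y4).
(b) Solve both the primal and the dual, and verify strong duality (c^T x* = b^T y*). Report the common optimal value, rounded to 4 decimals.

The standard primal-dual pair for 'max c^T x s.t. A x <= b, x >= 0' is:
  Dual:  min b^T y  s.t.  A^T y >= c,  y >= 0.

So the dual LP is:
  minimize  12y1 + 11y2 + 57y3 + 27y4
  subject to:
    y1 + 2y3 + 4y4 >= 2
    y2 + 4y3 + 2y4 >= 4
    y1, y2, y3, y4 >= 0

Solving the primal: x* = (1.25, 11).
  primal value c^T x* = 46.5.
Solving the dual: y* = (0, 3, 0, 0.5).
  dual value b^T y* = 46.5.
Strong duality: c^T x* = b^T y*. Confirmed.

46.5
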